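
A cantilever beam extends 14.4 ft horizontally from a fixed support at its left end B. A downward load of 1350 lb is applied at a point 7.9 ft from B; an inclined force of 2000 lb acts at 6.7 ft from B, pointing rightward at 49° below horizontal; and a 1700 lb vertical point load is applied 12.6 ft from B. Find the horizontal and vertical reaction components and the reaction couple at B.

ΣF_x = 0: B_x + 2000·cos49° = 0 → B_x = -1312 lb.
ΣF_y = 0: B_y − 1350 − 2000·sin49° − 1700 = 0 → B_y = 4559 lb.
ΣM about B: M_B − 1350·7.9 − 2000·sin49°·6.7 − 1700·12.6 = 0 → M_B = 42200 lb·ft.

B_x = -1312 lb, B_y = 4559 lb, M_B = 42200 lb·ft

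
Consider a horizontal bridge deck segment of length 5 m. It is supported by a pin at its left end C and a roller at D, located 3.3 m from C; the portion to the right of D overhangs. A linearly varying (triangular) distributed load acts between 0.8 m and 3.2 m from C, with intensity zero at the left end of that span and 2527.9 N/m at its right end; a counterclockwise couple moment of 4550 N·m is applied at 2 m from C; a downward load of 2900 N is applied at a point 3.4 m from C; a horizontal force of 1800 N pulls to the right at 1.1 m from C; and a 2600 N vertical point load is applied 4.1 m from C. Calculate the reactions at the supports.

Resultant of the triangular load: ½ × 2527.9 × 2.4 = 3033.48 N, acting at 2.4 m from C (one-third of the span from the peak).
Moments about C: D_y·3.3 − (½·2527.9·2.4)·2.4 + 4550 − 2900·3.4 − 2600·4.1 = 0 → D_y = 23250.352/3.3 = 7045.56 ≈ 7046 N.
ΣF_y = 0: C_y + 7045.56 − ½·2527.9·2.4 − 2900 − 2600 = 0 → C_y = 1488 N.
ΣF_x = 0: C_x + 1800 = 0 → C_x = -1800 N.

C_x = -1800 N, C_y = 1488 N, D_y = 7046 N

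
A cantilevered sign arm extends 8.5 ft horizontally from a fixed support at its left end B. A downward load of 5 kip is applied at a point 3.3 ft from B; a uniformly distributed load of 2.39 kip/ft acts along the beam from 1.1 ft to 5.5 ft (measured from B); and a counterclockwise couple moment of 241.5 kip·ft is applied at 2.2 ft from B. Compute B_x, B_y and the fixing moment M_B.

Resultant of the distributed load: 2.39 × 4.4 = 10.516 kip at 3.3 ft from B.
ΣF_x = 0: B_x = 0.
ΣF_y = 0: B_y − 5 − 2.39·4.4 = 0 → B_y = 15.52 kip.
ΣM about B: M_B − 5·3.3 − (2.39·4.4)·3.3 + 241.5 = 0 → M_B = -190.3 kip·ft.

B_x = 0, B_y = 15.52 kip, M_B = -190.3 kip·ft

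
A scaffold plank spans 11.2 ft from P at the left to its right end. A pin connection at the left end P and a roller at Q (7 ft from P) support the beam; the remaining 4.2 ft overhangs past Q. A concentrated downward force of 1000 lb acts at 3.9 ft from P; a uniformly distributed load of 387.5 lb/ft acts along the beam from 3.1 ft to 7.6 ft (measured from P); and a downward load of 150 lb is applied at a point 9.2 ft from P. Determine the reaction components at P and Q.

P_x = 0, P_y = 806.7 lb, Q_y = 2087 lb

Resultant of the distributed load: 387.5 × 4.5 = 1743.75 lb at 5.35 ft from P.
ΣM about P: Q_y·7 − 1000·3.9 − (387.5·4.5)·5.35 − 150·9.2 = 0 → Q_y = 14609.0625/7 = 2087.01 ≈ 2087 lb.
ΣF_y = 0: P_y + 2087.01 − 1000 − 387.5·4.5 − 150 = 0 → P_y = 806.7 lb.
ΣF_x = 0: no horizontal applied forces, so P_x = 0.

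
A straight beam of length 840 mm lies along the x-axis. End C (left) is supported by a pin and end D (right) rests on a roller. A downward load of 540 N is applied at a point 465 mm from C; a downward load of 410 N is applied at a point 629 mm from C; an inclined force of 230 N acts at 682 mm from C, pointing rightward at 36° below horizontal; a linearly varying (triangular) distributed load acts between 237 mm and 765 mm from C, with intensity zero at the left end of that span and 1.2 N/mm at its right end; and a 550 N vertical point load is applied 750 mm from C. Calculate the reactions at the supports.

Resultant of the triangular load: ½ × 1.2 × 528 = 316.8 N, acting at 589 mm from C (one-third of the span from the peak).
Taking moments about C: D_y·840 − 540·465 − 410·629 − 230·sin36°·682 − (½·1.2·528)·589 − 550·750 = 0 → D_y = 1200290/840 = 1428.92 ≈ 1429 N.
ΣF_y = 0: C_y + 1428.92 − 540 − 410 − 230·sin36° − ½·1.2·528 − 550 = 0 → C_y = 523.1 N.
ΣF_x = 0: C_x + 230·cos36° = 0 → C_x = -186.1 N.

C_x = -186.1 N, C_y = 523.1 N, D_y = 1429 N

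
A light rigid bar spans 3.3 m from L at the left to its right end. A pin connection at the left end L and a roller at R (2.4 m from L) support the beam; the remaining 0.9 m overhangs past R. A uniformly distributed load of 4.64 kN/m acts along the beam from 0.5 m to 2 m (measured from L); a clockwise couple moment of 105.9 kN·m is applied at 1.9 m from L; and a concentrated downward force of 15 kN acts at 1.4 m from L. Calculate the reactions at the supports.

Resultant of the distributed load: 4.64 × 1.5 = 6.96 kN at 1.25 m from L.
Moments about L: R_y·2.4 − (4.64·1.5)·1.25 − 105.9 − 15·1.4 = 0 → R_y = 135.6/2.4 = 56.50 kN.
ΣF_y = 0: L_y + 56.5 − 4.64·1.5 − 15 = 0 → L_y = -34.54 kN.
ΣF_x = 0: no horizontal applied forces, so L_x = 0.

L_x = 0, L_y = -34.54 kN, R_y = 56.50 kN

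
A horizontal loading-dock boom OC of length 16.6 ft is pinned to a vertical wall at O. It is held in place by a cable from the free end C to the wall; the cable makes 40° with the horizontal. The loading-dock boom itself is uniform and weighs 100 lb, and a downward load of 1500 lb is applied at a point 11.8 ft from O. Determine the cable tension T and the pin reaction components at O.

T = 1737 lb, O_x = 1330 lb, O_y = 483.7 lb

ΣM about O: T·sin40°·16.6 − 100·8.3 − 1500·11.8 = 0 → T = 18530/(16.6·0.642788) = 1736.6 ≈ 1737 lb.
ΣF_x = 0: O_x − T·cos40° = 0 → O_x = 1736.6 × 0.766044 = 1330 lb.
ΣF_y = 0: O_y + T·sin40° − 100 − 1500 = 0 → O_y = 1600 − 1736.6 × 0.642788 = 483.7 lb.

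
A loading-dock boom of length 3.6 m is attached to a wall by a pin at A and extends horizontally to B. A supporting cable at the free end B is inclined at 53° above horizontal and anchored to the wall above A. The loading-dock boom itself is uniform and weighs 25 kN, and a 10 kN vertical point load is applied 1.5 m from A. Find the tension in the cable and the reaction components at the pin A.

T = 20.87 kN, A_x = 12.56 kN, A_y = 18.33 kN

ΣM about A: T·sin53°·3.6 − 25·1.8 − 10·1.5 = 0 → T = 60/(3.6·0.798636) = 20.8689 ≈ 20.87 kN.
ΣF_x = 0: A_x − T·cos53° = 0 → A_x = 20.8689 × 0.601815 = 12.56 kN.
ΣF_y = 0: A_y + T·sin53° − 25 − 10 = 0 → A_y = 35 − 20.8689 × 0.798636 = 18.33 kN.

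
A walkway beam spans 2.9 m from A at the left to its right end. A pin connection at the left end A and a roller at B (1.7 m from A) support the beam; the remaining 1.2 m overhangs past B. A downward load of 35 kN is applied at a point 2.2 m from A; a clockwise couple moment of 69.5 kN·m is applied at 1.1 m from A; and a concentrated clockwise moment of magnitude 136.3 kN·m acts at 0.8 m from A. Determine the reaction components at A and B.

A_x = 0, A_y = -131.4 kN, B_y = 166.4 kN

Taking moments about A: B_y·1.7 − 35·2.2 − 69.5 − 136.3 = 0 → B_y = 282.8/1.7 = 166.353 ≈ 166.4 kN.
ΣF_y = 0: A_y + 166.353 − 35 = 0 → A_y = -131.4 kN.
ΣF_x = 0: no horizontal applied forces, so A_x = 0.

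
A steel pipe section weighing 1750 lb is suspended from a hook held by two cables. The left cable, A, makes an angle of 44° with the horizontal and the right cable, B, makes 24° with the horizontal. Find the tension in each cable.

ΣF_x = 0: −T_A·cos44° + T_B·cos24° = 0 → T_B = 0.787415·T_A.
ΣF_y = 0: T_A·sin44° + T_B·sin24° = 1750.
Substitute: T_A·(0.694658 + 0.787415·0.406737) = 1750 → T_A = 1724.26 ≈ 1724 lb.
Then T_B = 0.787415 × 1724.26 = 1358 lb.

T_A = 1724 lb, T_B = 1358 lb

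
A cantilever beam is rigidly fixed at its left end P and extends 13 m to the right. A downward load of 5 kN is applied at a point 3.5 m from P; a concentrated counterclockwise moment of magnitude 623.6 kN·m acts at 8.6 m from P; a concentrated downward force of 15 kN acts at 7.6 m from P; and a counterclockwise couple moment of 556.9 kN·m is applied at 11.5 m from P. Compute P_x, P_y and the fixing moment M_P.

P_x = 0, P_y = 20.00 kN, M_P = -1049 kN·m

ΣF_x = 0: P_x = 0.
ΣF_y = 0: P_y − 5 − 15 = 0 → P_y = 20.00 kN.
ΣM about P: M_P − 5·3.5 + 623.6 − 15·7.6 + 556.9 = 0 → M_P = -1049 kN·m.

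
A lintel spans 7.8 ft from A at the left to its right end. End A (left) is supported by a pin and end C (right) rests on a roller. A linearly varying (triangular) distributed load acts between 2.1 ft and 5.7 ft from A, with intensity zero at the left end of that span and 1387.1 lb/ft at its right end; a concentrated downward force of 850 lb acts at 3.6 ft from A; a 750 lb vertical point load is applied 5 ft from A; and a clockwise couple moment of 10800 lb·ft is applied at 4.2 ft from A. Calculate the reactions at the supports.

A_x = 0, A_y = 398.6 lb, C_y = 3698 lb

Resultant of the triangular load: ½ × 1387.1 × 3.6 = 2496.78 lb, acting at 4.5 ft from A (one-third of the span from the peak).
Taking moments about A: C_y·7.8 − (½·1387.1·3.6)·4.5 − 850·3.6 − 750·5 − 10800 = 0 → C_y = 28845.51/7.8 = 3698.14 ≈ 3698 lb.
ΣF_y = 0: A_y + 3698.14 − ½·1387.1·3.6 − 850 − 750 = 0 → A_y = 398.6 lb.
ΣF_x = 0: no horizontal applied forces, so A_x = 0.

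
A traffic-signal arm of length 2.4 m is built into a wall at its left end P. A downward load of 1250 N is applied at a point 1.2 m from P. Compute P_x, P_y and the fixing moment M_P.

P_x = 0, P_y = 1250 N, M_P = 1500 N·m

ΣF_x = 0: P_x = 0.
ΣF_y = 0: P_y − 1250 = 0 → P_y = 1250 N.
ΣM about P: M_P − 1250·1.2 = 0 → M_P = 1500 N·m.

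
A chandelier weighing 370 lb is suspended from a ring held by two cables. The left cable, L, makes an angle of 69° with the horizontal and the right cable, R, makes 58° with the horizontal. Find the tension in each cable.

ΣF_x = 0: −T_L·cos69° + T_R·cos58° = 0 → T_R = 0.676269·T_L.
ΣF_y = 0: T_L·sin69° + T_R·sin58° = 370.
Substitute: T_L·(0.93358 + 0.676269·0.848048) = 370 → T_L = 245.506 ≈ 245.5 lb.
Then T_R = 0.676269 × 245.506 = 166.0 lb.

T_L = 245.5 lb, T_R = 166.0 lb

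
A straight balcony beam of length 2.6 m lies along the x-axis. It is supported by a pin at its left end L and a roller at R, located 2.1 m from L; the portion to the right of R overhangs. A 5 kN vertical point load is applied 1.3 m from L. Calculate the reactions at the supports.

ΣM about L: R_y·2.1 − 5·1.3 = 0 → R_y = 6.5/2.1 = 3.09524 ≈ 3.095 kN.
ΣF_y = 0: L_y + 3.09524 − 5 = 0 → L_y = 1.905 kN.
ΣF_x = 0: no horizontal applied forces, so L_x = 0.

L_x = 0, L_y = 1.905 kN, R_y = 3.095 kN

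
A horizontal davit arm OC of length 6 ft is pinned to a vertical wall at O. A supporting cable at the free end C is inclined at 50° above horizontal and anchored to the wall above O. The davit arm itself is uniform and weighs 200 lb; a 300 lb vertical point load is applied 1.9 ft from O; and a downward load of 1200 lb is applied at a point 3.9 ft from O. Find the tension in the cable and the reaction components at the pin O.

ΣM about O: T·sin50°·6 − 200·3 − 300·1.9 − 1200·3.9 = 0 → T = 5850/(6·0.766044) = 1272.77 ≈ 1273 lb.
ΣF_x = 0: O_x − T·cos50° = 0 → O_x = 1272.77 × 0.642788 = 818.1 lb.
ΣF_y = 0: O_y + T·sin50° − 200 − 300 − 1200 = 0 → O_y = 1700 − 1272.77 × 0.766044 = 725.0 lb.

T = 1273 lb, O_x = 818.1 lb, O_y = 725.0 lb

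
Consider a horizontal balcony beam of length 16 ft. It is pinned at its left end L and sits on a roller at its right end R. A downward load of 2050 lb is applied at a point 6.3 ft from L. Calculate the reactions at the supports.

Moments about L: R_y·16 − 2050·6.3 = 0 → R_y = 12915/16 = 807.188 ≈ 807.2 lb.
ΣF_y = 0: L_y + 807.188 − 2050 = 0 → L_y = 1243 lb.
ΣF_x = 0: no horizontal applied forces, so L_x = 0.

L_x = 0, L_y = 1243 lb, R_y = 807.2 lb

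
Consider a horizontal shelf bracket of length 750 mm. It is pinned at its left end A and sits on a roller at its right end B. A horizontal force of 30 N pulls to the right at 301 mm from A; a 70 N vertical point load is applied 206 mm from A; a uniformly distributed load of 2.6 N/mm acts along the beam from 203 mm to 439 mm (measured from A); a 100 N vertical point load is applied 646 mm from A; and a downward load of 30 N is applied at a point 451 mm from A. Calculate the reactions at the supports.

A_x = -30.00 N, A_y = 427.6 N, B_y = 386.0 N

Resultant of the distributed load: 2.6 × 236 = 613.6 N at 321 mm from A.
Taking moments about A: B_y·750 − 70·206 − (2.6·236)·321 − 100·646 − 30·451 = 0 → B_y = 289515.6/750 = 386.021 ≈ 386.0 N.
ΣF_y = 0: A_y + 386.021 − 70 − 2.6·236 − 100 − 30 = 0 → A_y = 427.6 N.
ΣF_x = 0: A_x + 30 = 0 → A_x = -30.00 N.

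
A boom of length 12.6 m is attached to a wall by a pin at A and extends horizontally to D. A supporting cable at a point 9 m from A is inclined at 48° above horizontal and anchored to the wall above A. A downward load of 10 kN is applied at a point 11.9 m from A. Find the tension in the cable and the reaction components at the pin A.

ΣM about A: T·sin48°·9 − 10·11.9 = 0 → T = 119/(9·0.743145) = 17.7923 ≈ 17.79 kN.
ΣF_x = 0: A_x − T·cos48° = 0 → A_x = 17.7923 × 0.669131 = 11.91 kN.
ΣF_y = 0: A_y + T·sin48° − 10 = 0 → A_y = 10 − 17.7923 × 0.743145 = -3.222 kN.

T = 17.79 kN, A_x = 11.91 kN, A_y = -3.222 kN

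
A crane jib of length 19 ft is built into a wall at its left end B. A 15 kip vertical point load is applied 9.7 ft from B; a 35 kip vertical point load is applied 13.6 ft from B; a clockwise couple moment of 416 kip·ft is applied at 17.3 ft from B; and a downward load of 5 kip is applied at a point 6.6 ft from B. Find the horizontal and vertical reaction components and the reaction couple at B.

ΣF_x = 0: B_x = 0.
ΣF_y = 0: B_y − 15 − 35 − 5 = 0 → B_y = 55.00 kip.
ΣM about B: M_B − 15·9.7 − 35·13.6 − 416 − 5·6.6 = 0 → M_B = 1070 kip·ft.

B_x = 0, B_y = 55.00 kip, M_B = 1070 kip·ft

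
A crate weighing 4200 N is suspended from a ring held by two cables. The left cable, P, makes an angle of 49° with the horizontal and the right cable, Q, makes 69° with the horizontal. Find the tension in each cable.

T_P = 1705 N, T_Q = 3121 N

ΣF_x = 0: −T_P·cos49° + T_Q·cos69° = 0 → T_Q = 1.83069·T_P.
ΣF_y = 0: T_P·sin49° + T_Q·sin69° = 4200.
Substitute: T_P·(0.75471 + 1.83069·0.93358) = 4200 → T_P = 1704.68 ≈ 1705 N.
Then T_Q = 1.83069 × 1704.68 = 3121 N.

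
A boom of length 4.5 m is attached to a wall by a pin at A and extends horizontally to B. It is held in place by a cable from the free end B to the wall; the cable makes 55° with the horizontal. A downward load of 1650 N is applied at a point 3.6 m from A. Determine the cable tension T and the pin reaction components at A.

T = 1611 N, A_x = 924.3 N, A_y = 330.0 N

ΣM about A: T·sin55°·4.5 − 1650·3.6 = 0 → T = 5940/(4.5·0.819152) = 1611.42 ≈ 1611 N.
ΣF_x = 0: A_x − T·cos55° = 0 → A_x = 1611.42 × 0.573576 = 924.3 N.
ΣF_y = 0: A_y + T·sin55° − 1650 = 0 → A_y = 1650 − 1611.42 × 0.819152 = 330.0 N.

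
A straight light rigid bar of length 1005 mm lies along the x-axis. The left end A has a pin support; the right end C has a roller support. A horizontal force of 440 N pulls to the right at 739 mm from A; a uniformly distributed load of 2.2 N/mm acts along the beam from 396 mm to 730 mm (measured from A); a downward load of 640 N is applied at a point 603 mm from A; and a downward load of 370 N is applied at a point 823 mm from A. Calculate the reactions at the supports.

A_x = -440.0 N, A_y = 646.2 N, C_y = 1099 N

Resultant of the distributed load: 2.2 × 334 = 734.8 N at 563 mm from A.
ΣM about A: C_y·1005 − (2.2·334)·563 − 640·603 − 370·823 = 0 → C_y = 1104122.4/1005 = 1098.63 ≈ 1099 N.
ΣF_y = 0: A_y + 1098.63 − 2.2·334 − 640 − 370 = 0 → A_y = 646.2 N.
ΣF_x = 0: A_x + 440 = 0 → A_x = -440.0 N.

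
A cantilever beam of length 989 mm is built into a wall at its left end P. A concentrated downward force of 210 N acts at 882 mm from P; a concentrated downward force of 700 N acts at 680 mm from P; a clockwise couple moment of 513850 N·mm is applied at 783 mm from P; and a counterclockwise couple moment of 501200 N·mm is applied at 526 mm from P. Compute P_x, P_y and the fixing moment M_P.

ΣF_x = 0: P_x = 0.
ΣF_y = 0: P_y − 210 − 700 = 0 → P_y = 910.0 N.
ΣM about P: M_P − 210·882 − 700·680 − 513850 + 501200 = 0 → M_P = 673900 N·mm.

P_x = 0, P_y = 910.0 N, M_P = 673900 N·mm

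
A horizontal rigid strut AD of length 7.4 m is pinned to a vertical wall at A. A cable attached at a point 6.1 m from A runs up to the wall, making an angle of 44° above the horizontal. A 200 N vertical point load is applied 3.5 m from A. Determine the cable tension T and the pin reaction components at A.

T = 165.2 N, A_x = 118.8 N, A_y = 85.25 N

ΣM about A: T·sin44°·6.1 − 200·3.5 = 0 → T = 700/(6.1·0.694658) = 165.195 ≈ 165.2 N.
ΣF_x = 0: A_x − T·cos44° = 0 → A_x = 165.195 × 0.71934 = 118.8 N.
ΣF_y = 0: A_y + T·sin44° − 200 = 0 → A_y = 200 − 165.195 × 0.694658 = 85.25 N.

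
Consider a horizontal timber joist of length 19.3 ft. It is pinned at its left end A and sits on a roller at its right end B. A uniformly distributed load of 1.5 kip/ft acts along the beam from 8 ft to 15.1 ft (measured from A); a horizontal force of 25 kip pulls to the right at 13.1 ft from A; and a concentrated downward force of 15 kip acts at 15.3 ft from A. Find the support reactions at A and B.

A_x = -25.00 kip, A_y = 7.385 kip, B_y = 18.26 kip

Resultant of the distributed load: 1.5 × 7.1 = 10.65 kip at 11.55 ft from A.
Moments about A: B_y·19.3 − (1.5·7.1)·11.55 − 15·15.3 = 0 → B_y = 352.5075/19.3 = 18.2646 ≈ 18.26 kip.
ΣF_y = 0: A_y + 18.2646 − 1.5·7.1 − 15 = 0 → A_y = 7.385 kip.
ΣF_x = 0: A_x + 25 = 0 → A_x = -25.00 kip.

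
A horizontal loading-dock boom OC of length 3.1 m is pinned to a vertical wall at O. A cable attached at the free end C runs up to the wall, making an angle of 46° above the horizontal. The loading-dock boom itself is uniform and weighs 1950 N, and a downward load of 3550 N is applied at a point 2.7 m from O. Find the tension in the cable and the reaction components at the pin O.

ΣM about O: T·sin46°·3.1 − 1950·1.55 − 3550·2.7 = 0 → T = 12607.5/(3.1·0.71934) = 5653.7 ≈ 5654 N.
ΣF_x = 0: O_x − T·cos46° = 0 → O_x = 5653.7 × 0.694658 = 3927 N.
ΣF_y = 0: O_y + T·sin46° − 1950 − 3550 = 0 → O_y = 5500 − 5653.7 × 0.71934 = 1433 N.

T = 5654 N, O_x = 3927 N, O_y = 1433 N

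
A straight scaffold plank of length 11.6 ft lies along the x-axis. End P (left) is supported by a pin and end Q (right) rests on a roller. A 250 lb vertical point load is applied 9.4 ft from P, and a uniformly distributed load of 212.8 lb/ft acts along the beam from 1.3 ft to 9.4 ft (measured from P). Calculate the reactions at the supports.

P_x = 0, P_y = 976.1 lb, Q_y = 997.6 lb

Resultant of the distributed load: 212.8 × 8.1 = 1723.68 lb at 5.35 ft from P.
ΣM about P: Q_y·11.6 − 250·9.4 − (212.8·8.1)·5.35 = 0 → Q_y = 11571.688/11.6 = 997.559 ≈ 997.6 lb.
ΣF_y = 0: P_y + 997.559 − 250 − 212.8·8.1 = 0 → P_y = 976.1 lb.
ΣF_x = 0: no horizontal applied forces, so P_x = 0.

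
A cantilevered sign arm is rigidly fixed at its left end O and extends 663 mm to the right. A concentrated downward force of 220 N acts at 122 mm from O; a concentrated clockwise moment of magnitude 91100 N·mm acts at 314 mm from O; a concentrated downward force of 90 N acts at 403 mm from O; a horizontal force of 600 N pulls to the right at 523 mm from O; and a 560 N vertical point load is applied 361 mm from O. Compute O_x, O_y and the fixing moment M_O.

ΣF_x = 0: O_x + 600 = 0 → O_x = -600.0 N.
ΣF_y = 0: O_y − 220 − 90 − 560 = 0 → O_y = 870.0 N.
ΣM about O: M_O − 220·122 − 91100 − 90·403 − 560·361 = 0 → M_O = 356400 N·mm.

O_x = -600.0 N, O_y = 870.0 N, M_O = 356400 N·mm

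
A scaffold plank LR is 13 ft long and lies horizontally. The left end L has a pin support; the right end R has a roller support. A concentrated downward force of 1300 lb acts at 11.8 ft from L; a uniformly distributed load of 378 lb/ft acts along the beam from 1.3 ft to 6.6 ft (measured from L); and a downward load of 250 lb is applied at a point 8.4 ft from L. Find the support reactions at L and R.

Resultant of the distributed load: 378 × 5.3 = 2003.4 lb at 3.95 ft from L.
ΣM about L: R_y·13 − 1300·11.8 − (378·5.3)·3.95 − 250·8.4 = 0 → R_y = 25353.43/13 = 1950.26 ≈ 1950 lb.
ΣF_y = 0: L_y + 1950.26 − 1300 − 378·5.3 − 250 = 0 → L_y = 1603 lb.
ΣF_x = 0: no horizontal applied forces, so L_x = 0.

L_x = 0, L_y = 1603 lb, R_y = 1950 lb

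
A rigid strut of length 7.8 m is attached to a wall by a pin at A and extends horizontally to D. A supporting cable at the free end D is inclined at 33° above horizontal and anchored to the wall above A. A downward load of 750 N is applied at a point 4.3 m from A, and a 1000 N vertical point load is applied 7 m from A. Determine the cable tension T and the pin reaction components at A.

ΣM about A: T·sin33°·7.8 − 750·4.3 − 1000·7 = 0 → T = 10225/(7.8·0.544639) = 2406.91 ≈ 2407 N.
ΣF_x = 0: A_x − T·cos33° = 0 → A_x = 2406.91 × 0.838671 = 2019 N.
ΣF_y = 0: A_y + T·sin33° − 750 − 1000 = 0 → A_y = 1750 − 2406.91 × 0.544639 = 439.1 N.

T = 2407 N, A_x = 2019 N, A_y = 439.1 N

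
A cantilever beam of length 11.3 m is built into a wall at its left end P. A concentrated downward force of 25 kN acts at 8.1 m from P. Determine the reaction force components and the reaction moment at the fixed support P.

P_x = 0, P_y = 25.00 kN, M_P = 202.5 kN·m

ΣF_x = 0: P_x = 0.
ΣF_y = 0: P_y − 25 = 0 → P_y = 25.00 kN.
ΣM about P: M_P − 25·8.1 = 0 → M_P = 202.5 kN·m.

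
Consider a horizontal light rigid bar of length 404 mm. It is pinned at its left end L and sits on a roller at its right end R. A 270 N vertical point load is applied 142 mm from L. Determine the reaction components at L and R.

L_x = 0, L_y = 175.1 N, R_y = 94.90 N

ΣM about L: R_y·404 − 270·142 = 0 → R_y = 38340/404 = 94.901 ≈ 94.90 N.
ΣF_y = 0: L_y + 94.901 − 270 = 0 → L_y = 175.1 N.
ΣF_x = 0: no horizontal applied forces, so L_x = 0.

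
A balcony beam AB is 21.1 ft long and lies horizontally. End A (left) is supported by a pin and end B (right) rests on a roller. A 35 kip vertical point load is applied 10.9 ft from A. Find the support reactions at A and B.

A_x = 0, A_y = 16.92 kip, B_y = 18.08 kip

Taking moments about A: B_y·21.1 − 35·10.9 = 0 → B_y = 381.5/21.1 = 18.0806 ≈ 18.08 kip.
ΣF_y = 0: A_y + 18.0806 − 35 = 0 → A_y = 16.92 kip.
ΣF_x = 0: no horizontal applied forces, so A_x = 0.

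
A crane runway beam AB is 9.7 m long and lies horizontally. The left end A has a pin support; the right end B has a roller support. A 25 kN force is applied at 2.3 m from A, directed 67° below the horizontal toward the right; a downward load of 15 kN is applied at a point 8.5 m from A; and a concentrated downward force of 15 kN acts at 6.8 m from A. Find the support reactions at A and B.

A_x = -9.768 kN, A_y = 23.90 kN, B_y = 29.12 kN

Moments about A: B_y·9.7 − 25·sin67°·2.3 − 15·8.5 − 15·6.8 = 0 → B_y = 282.429/9.7 = 29.1164 ≈ 29.12 kN.
ΣF_y = 0: A_y + 29.1164 − 25·sin67° − 15 − 15 = 0 → A_y = 23.90 kN.
ΣF_x = 0: A_x + 25·cos67° = 0 → A_x = -9.768 kN.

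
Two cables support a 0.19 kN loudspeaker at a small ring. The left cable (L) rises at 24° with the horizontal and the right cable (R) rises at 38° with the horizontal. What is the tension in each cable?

T_L = 0.1696 kN, T_R = 0.1966 kN

ΣF_x = 0: −T_L·cos24° + T_R·cos38° = 0 → T_R = 1.15931·T_L.
ΣF_y = 0: T_L·sin24° + T_R·sin38° = 0.19.
Substitute: T_L·(0.406737 + 1.15931·0.615661) = 0.19 → T_L = 0.16957 ≈ 0.1696 kN.
Then T_R = 1.15931 × 0.16957 = 0.1966 kN.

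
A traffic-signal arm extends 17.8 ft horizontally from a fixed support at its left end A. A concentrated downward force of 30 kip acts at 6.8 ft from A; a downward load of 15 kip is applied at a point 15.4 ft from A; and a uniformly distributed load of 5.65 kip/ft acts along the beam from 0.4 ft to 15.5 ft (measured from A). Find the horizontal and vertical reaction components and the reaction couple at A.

A_x = 0, A_y = 130.3 kip, M_A = 1113 kip·ft

Resultant of the distributed load: 5.65 × 15.1 = 85.315 kip at 7.95 ft from A.
ΣF_x = 0: A_x = 0.
ΣF_y = 0: A_y − 30 − 15 − 5.65·15.1 = 0 → A_y = 130.3 kip.
ΣM about A: M_A − 30·6.8 − 15·15.4 − (5.65·15.1)·7.95 = 0 → M_A = 1113 kip·ft.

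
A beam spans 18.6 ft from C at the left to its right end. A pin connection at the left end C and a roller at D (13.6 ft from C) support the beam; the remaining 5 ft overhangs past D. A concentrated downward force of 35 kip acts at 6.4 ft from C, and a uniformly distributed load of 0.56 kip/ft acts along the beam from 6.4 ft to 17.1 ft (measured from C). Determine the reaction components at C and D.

Resultant of the distributed load: 0.56 × 10.7 = 5.992 kip at 11.75 ft from C.
Taking moments about C: D_y·13.6 − 35·6.4 − (0.56·10.7)·11.75 = 0 → D_y = 294.406/13.6 = 21.6475 ≈ 21.65 kip.
ΣF_y = 0: C_y + 21.6475 − 35 − 0.56·10.7 = 0 → C_y = 19.34 kip.
ΣF_x = 0: no horizontal applied forces, so C_x = 0.

C_x = 0, C_y = 19.34 kip, D_y = 21.65 kip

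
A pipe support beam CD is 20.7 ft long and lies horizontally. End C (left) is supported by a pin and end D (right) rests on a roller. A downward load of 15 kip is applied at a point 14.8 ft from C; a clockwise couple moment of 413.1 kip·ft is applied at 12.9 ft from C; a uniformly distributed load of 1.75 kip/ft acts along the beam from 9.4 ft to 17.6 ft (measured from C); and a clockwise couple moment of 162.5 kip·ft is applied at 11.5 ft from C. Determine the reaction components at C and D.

Resultant of the distributed load: 1.75 × 8.2 = 14.35 kip at 13.5 ft from C.
Moments about C: D_y·20.7 − 15·14.8 − 413.1 − (1.75·8.2)·13.5 − 162.5 = 0 → D_y = 991.325/20.7 = 47.8901 ≈ 47.89 kip.
ΣF_y = 0: C_y + 47.8901 − 15 − 1.75·8.2 = 0 → C_y = -18.54 kip.
ΣF_x = 0: no horizontal applied forces, so C_x = 0.

C_x = 0, C_y = -18.54 kip, D_y = 47.89 kip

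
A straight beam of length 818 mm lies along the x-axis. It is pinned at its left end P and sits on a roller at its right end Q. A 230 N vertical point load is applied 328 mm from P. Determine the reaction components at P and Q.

Taking moments about P: Q_y·818 − 230·328 = 0 → Q_y = 75440/818 = 92.2249 ≈ 92.22 N.
ΣF_y = 0: P_y + 92.2249 − 230 = 0 → P_y = 137.8 N.
ΣF_x = 0: no horizontal applied forces, so P_x = 0.

P_x = 0, P_y = 137.8 N, Q_y = 92.22 N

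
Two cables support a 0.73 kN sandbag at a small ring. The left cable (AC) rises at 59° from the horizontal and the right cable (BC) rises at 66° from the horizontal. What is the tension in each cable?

T_AC = 0.3625 kN, T_BC = 0.4590 kN

ΣF_x = 0: −T_AC·cos59° + T_BC·cos66° = 0 → T_BC = 1.26627·T_AC.
ΣF_y = 0: T_AC·sin59° + T_BC·sin66° = 0.73.
Substitute: T_AC·(0.857167 + 1.26627·0.913545) = 0.73 → T_AC = 0.36247 ≈ 0.3625 kN.
Then T_BC = 1.26627 × 0.36247 = 0.4590 kN.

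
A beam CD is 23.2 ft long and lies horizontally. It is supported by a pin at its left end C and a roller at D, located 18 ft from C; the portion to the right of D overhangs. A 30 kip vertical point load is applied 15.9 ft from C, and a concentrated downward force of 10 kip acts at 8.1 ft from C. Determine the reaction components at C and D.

C_x = 0, C_y = 9.000 kip, D_y = 31.00 kip

ΣM about C: D_y·18 − 30·15.9 − 10·8.1 = 0 → D_y = 558/18 = 31.00 kip.
ΣF_y = 0: C_y + 31 − 30 − 10 = 0 → C_y = 9.000 kip.
ΣF_x = 0: no horizontal applied forces, so C_x = 0.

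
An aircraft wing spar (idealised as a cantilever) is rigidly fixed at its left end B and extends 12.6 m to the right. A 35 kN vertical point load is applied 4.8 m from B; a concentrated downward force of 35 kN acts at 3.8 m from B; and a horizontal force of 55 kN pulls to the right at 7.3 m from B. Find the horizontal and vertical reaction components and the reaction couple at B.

B_x = -55.00 kN, B_y = 70.00 kN, M_B = 301.0 kN·m

ΣF_x = 0: B_x + 55 = 0 → B_x = -55.00 kN.
ΣF_y = 0: B_y − 35 − 35 = 0 → B_y = 70.00 kN.
ΣM about B: M_B − 35·4.8 − 35·3.8 = 0 → M_B = 301.0 kN·m.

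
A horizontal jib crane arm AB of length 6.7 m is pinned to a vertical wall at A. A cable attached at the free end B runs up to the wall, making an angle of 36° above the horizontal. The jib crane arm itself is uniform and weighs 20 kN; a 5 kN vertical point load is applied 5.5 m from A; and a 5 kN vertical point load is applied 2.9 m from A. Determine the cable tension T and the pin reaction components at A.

T = 27.68 kN, A_x = 22.39 kN, A_y = 13.73 kN

ΣM about A: T·sin36°·6.7 − 20·3.35 − 5·5.5 − 5·2.9 = 0 → T = 109/(6.7·0.587785) = 27.6779 ≈ 27.68 kN.
ΣF_x = 0: A_x − T·cos36° = 0 → A_x = 27.6779 × 0.809017 = 22.39 kN.
ΣF_y = 0: A_y + T·sin36° − 20 − 5 − 5 = 0 → A_y = 30 − 27.6779 × 0.587785 = 13.73 kN.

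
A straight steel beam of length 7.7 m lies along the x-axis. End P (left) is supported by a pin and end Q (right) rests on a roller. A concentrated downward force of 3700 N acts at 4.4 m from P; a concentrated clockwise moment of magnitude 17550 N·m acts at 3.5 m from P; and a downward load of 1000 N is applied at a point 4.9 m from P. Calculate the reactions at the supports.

P_x = 0, P_y = -329.9 N, Q_y = 5030 N

Moments about P: Q_y·7.7 − 3700·4.4 − 17550 − 1000·4.9 = 0 → Q_y = 38730/7.7 = 5029.87 ≈ 5030 N.
ΣF_y = 0: P_y + 5029.87 − 3700 − 1000 = 0 → P_y = -329.9 N.
ΣF_x = 0: no horizontal applied forces, so P_x = 0.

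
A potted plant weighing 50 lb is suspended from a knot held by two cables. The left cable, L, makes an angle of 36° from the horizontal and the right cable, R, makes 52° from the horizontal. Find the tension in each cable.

ΣF_x = 0: −T_L·cos36° + T_R·cos52° = 0 → T_R = 1.31406·T_L.
ΣF_y = 0: T_L·sin36° + T_R·sin52° = 50.
Substitute: T_L·(0.587785 + 1.31406·0.788011) = 50 → T_L = 30.8019 ≈ 30.80 lb.
Then T_R = 1.31406 × 30.8019 = 40.48 lb.

T_L = 30.80 lb, T_R = 40.48 lb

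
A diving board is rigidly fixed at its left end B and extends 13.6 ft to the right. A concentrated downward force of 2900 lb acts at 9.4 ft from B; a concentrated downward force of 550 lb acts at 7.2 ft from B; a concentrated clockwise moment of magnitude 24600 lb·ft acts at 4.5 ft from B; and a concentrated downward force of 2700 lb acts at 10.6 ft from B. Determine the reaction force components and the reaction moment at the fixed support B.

B_x = 0, B_y = 6150 lb, M_B = 84440 lb·ft

ΣF_x = 0: B_x = 0.
ΣF_y = 0: B_y − 2900 − 550 − 2700 = 0 → B_y = 6150 lb.
ΣM about B: M_B − 2900·9.4 − 550·7.2 − 24600 − 2700·10.6 = 0 → M_B = 84440 lb·ft.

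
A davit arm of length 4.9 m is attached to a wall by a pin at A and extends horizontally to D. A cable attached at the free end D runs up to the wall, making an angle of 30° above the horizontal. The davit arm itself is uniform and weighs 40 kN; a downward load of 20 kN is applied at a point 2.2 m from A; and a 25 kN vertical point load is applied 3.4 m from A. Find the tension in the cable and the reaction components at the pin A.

ΣM about A: T·sin30°·4.9 − 40·2.45 − 20·2.2 − 25·3.4 = 0 → T = 227/(4.9·0.5) = 92.6531 ≈ 92.65 kN.
ΣF_x = 0: A_x − T·cos30° = 0 → A_x = 92.6531 × 0.866025 = 80.24 kN.
ΣF_y = 0: A_y + T·sin30° − 40 − 20 − 25 = 0 → A_y = 85 − 92.6531 × 0.5 = 38.67 kN.

T = 92.65 kN, A_x = 80.24 kN, A_y = 38.67 kN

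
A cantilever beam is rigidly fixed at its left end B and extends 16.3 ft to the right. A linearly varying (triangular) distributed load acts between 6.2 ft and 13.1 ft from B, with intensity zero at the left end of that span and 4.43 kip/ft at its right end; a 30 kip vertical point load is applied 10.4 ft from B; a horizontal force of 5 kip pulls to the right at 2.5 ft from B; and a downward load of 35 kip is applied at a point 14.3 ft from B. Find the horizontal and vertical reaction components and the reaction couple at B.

Resultant of the triangular load: ½ × 4.43 × 6.9 = 15.2835 kip, acting at 10.8 ft from B (one-third of the span from the peak).
ΣF_x = 0: B_x + 5 = 0 → B_x = -5.000 kip.
ΣF_y = 0: B_y − ½·4.43·6.9 − 30 − 35 = 0 → B_y = 80.28 kip.
ΣM about B: M_B − (½·4.43·6.9)·10.8 − 30·10.4 − 35·14.3 = 0 → M_B = 977.6 kip·ft.

B_x = -5.000 kip, B_y = 80.28 kip, M_B = 977.6 kip·ft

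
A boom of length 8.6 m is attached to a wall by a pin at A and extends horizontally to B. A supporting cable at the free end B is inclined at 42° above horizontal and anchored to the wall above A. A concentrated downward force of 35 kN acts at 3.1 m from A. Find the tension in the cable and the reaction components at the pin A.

ΣM about A: T·sin42°·8.6 − 35·3.1 = 0 → T = 108.5/(8.6·0.669131) = 18.8547 ≈ 18.85 kN.
ΣF_x = 0: A_x − T·cos42° = 0 → A_x = 18.8547 × 0.743145 = 14.01 kN.
ΣF_y = 0: A_y + T·sin42° − 35 = 0 → A_y = 35 − 18.8547 × 0.669131 = 22.38 kN.

T = 18.85 kN, A_x = 14.01 kN, A_y = 22.38 kN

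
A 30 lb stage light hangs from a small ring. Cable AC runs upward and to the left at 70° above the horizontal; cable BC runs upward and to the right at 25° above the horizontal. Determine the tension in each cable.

ΣF_x = 0: −T_AC·cos70° + T_BC·cos25° = 0 → T_BC = 0.377377·T_AC.
ΣF_y = 0: T_AC·sin70° + T_BC·sin25° = 30.
Substitute: T_AC·(0.939693 + 0.377377·0.422618) = 30 → T_AC = 27.2931 ≈ 27.29 lb.
Then T_BC = 0.377377 × 27.2931 = 10.30 lb.

T_AC = 27.29 lb, T_BC = 10.30 lb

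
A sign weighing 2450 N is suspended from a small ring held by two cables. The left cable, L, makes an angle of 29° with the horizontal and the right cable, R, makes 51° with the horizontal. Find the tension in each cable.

T_L = 1566 N, T_R = 2176 N

ΣF_x = 0: −T_L·cos29° + T_R·cos51° = 0 → T_R = 1.38978·T_L.
ΣF_y = 0: T_L·sin29° + T_R·sin51° = 2450.
Substitute: T_L·(0.48481 + 1.38978·0.777146) = 2450 → T_L = 1565.62 ≈ 1566 N.
Then T_R = 1.38978 × 1565.62 = 2176 N.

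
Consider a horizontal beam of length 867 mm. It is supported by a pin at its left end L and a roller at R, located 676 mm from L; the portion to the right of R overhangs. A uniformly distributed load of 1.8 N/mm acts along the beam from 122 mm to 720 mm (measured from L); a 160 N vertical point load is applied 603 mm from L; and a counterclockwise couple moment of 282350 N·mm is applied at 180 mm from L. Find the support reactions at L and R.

Resultant of the distributed load: 1.8 × 598 = 1076.4 N at 421 mm from L.
Taking moments about L: R_y·676 − (1.8·598)·421 − 160·603 + 282350 = 0 → R_y = 267294.4/676 = 395.406 ≈ 395.4 N.
ΣF_y = 0: L_y + 395.406 − 1.8·598 − 160 = 0 → L_y = 841.0 N.
ΣF_x = 0: no horizontal applied forces, so L_x = 0.

L_x = 0, L_y = 841.0 N, R_y = 395.4 N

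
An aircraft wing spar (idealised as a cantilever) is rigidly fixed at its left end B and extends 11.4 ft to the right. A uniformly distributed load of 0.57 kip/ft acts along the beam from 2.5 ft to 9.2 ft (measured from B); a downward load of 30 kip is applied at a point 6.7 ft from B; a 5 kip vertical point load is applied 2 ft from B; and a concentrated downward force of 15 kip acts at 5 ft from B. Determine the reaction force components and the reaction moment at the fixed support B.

Resultant of the distributed load: 0.57 × 6.7 = 3.819 kip at 5.85 ft from B.
ΣF_x = 0: B_x = 0.
ΣF_y = 0: B_y − 0.57·6.7 − 30 − 5 − 15 = 0 → B_y = 53.82 kip.
ΣM about B: M_B − (0.57·6.7)·5.85 − 30·6.7 − 5·2 − 15·5 = 0 → M_B = 308.3 kip·ft.

B_x = 0, B_y = 53.82 kip, M_B = 308.3 kip·ft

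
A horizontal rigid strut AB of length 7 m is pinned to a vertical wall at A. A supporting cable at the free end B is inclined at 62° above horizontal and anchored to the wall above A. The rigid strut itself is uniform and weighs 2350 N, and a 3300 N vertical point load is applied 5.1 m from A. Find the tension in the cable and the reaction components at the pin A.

ΣM about A: T·sin62°·7 − 2350·3.5 − 3300·5.1 = 0 → T = 25055/(7·0.882948) = 4053.79 ≈ 4054 N.
ΣF_x = 0: A_x − T·cos62° = 0 → A_x = 4053.79 × 0.469472 = 1903 N.
ΣF_y = 0: A_y + T·sin62° − 2350 − 3300 = 0 → A_y = 5650 − 4053.79 × 0.882948 = 2071 N.

T = 4054 N, A_x = 1903 N, A_y = 2071 N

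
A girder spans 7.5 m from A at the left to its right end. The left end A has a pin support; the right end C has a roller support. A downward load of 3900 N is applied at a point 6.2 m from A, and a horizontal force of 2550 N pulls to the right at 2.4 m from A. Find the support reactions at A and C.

Taking moments about A: C_y·7.5 − 3900·6.2 = 0 → C_y = 24180/7.5 = 3224 N.
ΣF_y = 0: A_y + 3224 − 3900 = 0 → A_y = 676.0 N.
ΣF_x = 0: A_x + 2550 = 0 → A_x = -2550 N.

A_x = -2550 N, A_y = 676.0 N, C_y = 3224 N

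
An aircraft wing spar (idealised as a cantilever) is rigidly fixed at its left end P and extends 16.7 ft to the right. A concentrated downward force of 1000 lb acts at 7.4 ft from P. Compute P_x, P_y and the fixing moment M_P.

P_x = 0, P_y = 1000 lb, M_P = 7400 lb·ft

ΣF_x = 0: P_x = 0.
ΣF_y = 0: P_y − 1000 = 0 → P_y = 1000 lb.
ΣM about P: M_P − 1000·7.4 = 0 → M_P = 7400 lb·ft.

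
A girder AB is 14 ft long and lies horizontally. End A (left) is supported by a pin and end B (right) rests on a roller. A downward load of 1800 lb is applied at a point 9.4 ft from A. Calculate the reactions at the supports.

A_x = 0, A_y = 591.4 lb, B_y = 1209 lb

Taking moments about A: B_y·14 − 1800·9.4 = 0 → B_y = 16920/14 = 1208.57 ≈ 1209 lb.
ΣF_y = 0: A_y + 1208.57 − 1800 = 0 → A_y = 591.4 lb.
ΣF_x = 0: no horizontal applied forces, so A_x = 0.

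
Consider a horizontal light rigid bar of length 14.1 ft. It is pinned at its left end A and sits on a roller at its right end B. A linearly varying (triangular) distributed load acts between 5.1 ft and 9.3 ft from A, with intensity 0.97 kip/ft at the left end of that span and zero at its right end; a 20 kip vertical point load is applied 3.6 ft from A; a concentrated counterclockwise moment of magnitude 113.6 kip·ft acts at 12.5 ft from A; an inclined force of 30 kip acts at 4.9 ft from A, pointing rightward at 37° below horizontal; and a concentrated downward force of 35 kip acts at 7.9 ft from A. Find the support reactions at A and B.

A_x = -23.96 kip, A_y = 51.22 kip, B_y = 23.87 kip

Resultant of the triangular load: ½ × 0.97 × 4.2 = 2.037 kip, acting at 6.5 ft from A (one-third of the span from the peak).
Moments about A: B_y·14.1 − (½·0.97·4.2)·6.5 − 20·3.6 + 113.6 − 30·sin37°·4.9 − 35·7.9 = 0 → B_y = 336.607/14.1 = 23.8728 ≈ 23.87 kip.
ΣF_y = 0: A_y + 23.8728 − ½·0.97·4.2 − 20 − 30·sin37° − 35 = 0 → A_y = 51.22 kip.
ΣF_x = 0: A_x + 30·cos37° = 0 → A_x = -23.96 kip.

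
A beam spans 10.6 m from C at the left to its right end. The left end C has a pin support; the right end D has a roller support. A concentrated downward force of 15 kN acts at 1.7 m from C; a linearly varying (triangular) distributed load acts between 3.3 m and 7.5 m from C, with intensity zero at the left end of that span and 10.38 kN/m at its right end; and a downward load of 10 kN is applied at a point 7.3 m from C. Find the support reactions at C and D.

C_x = 0, C_y = 24.96 kN, D_y = 21.84 kN

Resultant of the triangular load: ½ × 10.38 × 4.2 = 21.798 kN, acting at 6.1 m from C (one-third of the span from the peak).
Taking moments about C: D_y·10.6 − 15·1.7 − (½·10.38·4.2)·6.1 − 10·7.3 = 0 → D_y = 231.4678/10.6 = 21.8366 ≈ 21.84 kN.
ΣF_y = 0: C_y + 21.8366 − 15 − ½·10.38·4.2 − 10 = 0 → C_y = 24.96 kN.
ΣF_x = 0: no horizontal applied forces, so C_x = 0.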